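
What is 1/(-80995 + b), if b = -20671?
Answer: -1/101666 ≈ -9.8361e-6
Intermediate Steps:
1/(-80995 + b) = 1/(-80995 - 20671) = 1/(-101666) = -1/101666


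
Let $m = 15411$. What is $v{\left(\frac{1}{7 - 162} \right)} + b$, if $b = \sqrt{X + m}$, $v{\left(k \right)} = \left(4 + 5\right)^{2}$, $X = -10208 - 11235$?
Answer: $81 + 4 i \sqrt{377} \approx 81.0 + 77.666 i$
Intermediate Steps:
$X = -21443$ ($X = -10208 - 11235 = -21443$)
$v{\left(k \right)} = 81$ ($v{\left(k \right)} = 9^{2} = 81$)
$b = 4 i \sqrt{377}$ ($b = \sqrt{-21443 + 15411} = \sqrt{-6032} = 4 i \sqrt{377} \approx 77.666 i$)
$v{\left(\frac{1}{7 - 162} \right)} + b = 81 + 4 i \sqrt{377}$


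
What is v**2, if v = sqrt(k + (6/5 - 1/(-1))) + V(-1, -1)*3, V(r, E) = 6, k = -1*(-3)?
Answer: (90 + sqrt(130))**2/25 ≈ 411.29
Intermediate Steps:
k = 3
v = 18 + sqrt(130)/5 (v = sqrt(3 + (6/5 - 1/(-1))) + 6*3 = sqrt(3 + (6*(1/5) - 1*(-1))) + 18 = sqrt(3 + (6/5 + 1)) + 18 = sqrt(3 + 11/5) + 18 = sqrt(26/5) + 18 = sqrt(130)/5 + 18 = 18 + sqrt(130)/5 ≈ 20.280)
v**2 = (18 + sqrt(130)/5)**2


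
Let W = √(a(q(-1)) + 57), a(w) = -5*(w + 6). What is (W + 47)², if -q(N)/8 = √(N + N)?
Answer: (47 + √(27 + 40*I*√2))² ≈ 2865.5 + 453.61*I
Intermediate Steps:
q(N) = -8*√2*√N (q(N) = -8*√(N + N) = -8*√2*√N)
a(w) = -30 - 5*w (a(w) = -5*(6 + w) = -30 - 5*w)
W = √(27 + 40*I*√2) (W = √((-30 - (-40)*√2*√(-1)) + 57) = √((-30 - (-40)*√2*I) + 57) = √((-30 - (-40)*I*√2) + 57) = √((-30 + 40*I*√2) + 57) = √(27 + 40*I*√2) ≈ 6.6963 + 4.2238*I)
(W + 47)² = (√(27 + 40*I*√2) + 47)² = (47 + √(27 + 40*I*√2))²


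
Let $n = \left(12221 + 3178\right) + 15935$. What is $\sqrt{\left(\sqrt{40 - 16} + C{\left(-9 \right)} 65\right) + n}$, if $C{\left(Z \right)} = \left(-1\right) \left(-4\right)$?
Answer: $\sqrt{31594 + 2 \sqrt{6}} \approx 177.76$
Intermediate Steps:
$n = 31334$ ($n = 15399 + 15935 = 31334$)
$C{\left(Z \right)} = 4$
$\sqrt{\left(\sqrt{40 - 16} + C{\left(-9 \right)} 65\right) + n} = \sqrt{\left(\sqrt{40 - 16} + 4 \cdot 65\right) + 31334} = \sqrt{\left(\sqrt{24} + 260\right) + 31334} = \sqrt{\left(2 \sqrt{6} + 260\right) + 31334} = \sqrt{\left(260 + 2 \sqrt{6}\right) + 31334} = \sqrt{31594 + 2 \sqrt{6}}$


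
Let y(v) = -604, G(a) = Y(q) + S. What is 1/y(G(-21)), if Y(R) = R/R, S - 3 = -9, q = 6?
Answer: -1/604 ≈ -0.0016556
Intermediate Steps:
S = -6 (S = 3 - 9 = -6)
Y(R) = 1
G(a) = -5 (G(a) = 1 - 6 = -5)
1/y(G(-21)) = 1/(-604) = -1/604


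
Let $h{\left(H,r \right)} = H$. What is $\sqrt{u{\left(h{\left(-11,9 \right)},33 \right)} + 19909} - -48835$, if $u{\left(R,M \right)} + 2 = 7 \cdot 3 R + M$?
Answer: $48835 + \sqrt{19709} \approx 48975.0$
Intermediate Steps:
$u{\left(R,M \right)} = -2 + M + 21 R$ ($u{\left(R,M \right)} = -2 + \left(7 \cdot 3 R + M\right) = -2 + \left(21 R + M\right) = -2 + \left(M + 21 R\right) = -2 + M + 21 R$)
$\sqrt{u{\left(h{\left(-11,9 \right)},33 \right)} + 19909} - -48835 = \sqrt{\left(-2 + 33 + 21 \left(-11\right)\right) + 19909} - -48835 = \sqrt{\left(-2 + 33 - 231\right) + 19909} + 48835 = \sqrt{-200 + 19909} + 48835 = \sqrt{19709} + 48835 = 48835 + \sqrt{19709}$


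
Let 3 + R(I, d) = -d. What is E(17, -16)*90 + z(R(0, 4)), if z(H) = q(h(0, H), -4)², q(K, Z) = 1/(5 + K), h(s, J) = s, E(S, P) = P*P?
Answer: 576001/25 ≈ 23040.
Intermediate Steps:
E(S, P) = P²
R(I, d) = -3 - d
z(H) = 1/25 (z(H) = (1/(5 + 0))² = (1/5)² = (⅕)² = 1/25)
E(17, -16)*90 + z(R(0, 4)) = (-16)²*90 + 1/25 = 256*90 + 1/25 = 23040 + 1/25 = 576001/25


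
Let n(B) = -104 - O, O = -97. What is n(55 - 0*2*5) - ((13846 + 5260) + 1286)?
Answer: -20399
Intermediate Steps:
n(B) = -7 (n(B) = -104 - 1*(-97) = -104 + 97 = -7)
n(55 - 0*2*5) - ((13846 + 5260) + 1286) = -7 - ((13846 + 5260) + 1286) = -7 - (19106 + 1286) = -7 - 1*20392 = -7 - 20392 = -20399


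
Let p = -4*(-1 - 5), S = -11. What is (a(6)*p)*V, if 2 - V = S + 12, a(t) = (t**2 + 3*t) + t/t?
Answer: 1320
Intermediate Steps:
a(t) = 1 + t**2 + 3*t (a(t) = (t**2 + 3*t) + 1 = 1 + t**2 + 3*t)
V = 1 (V = 2 - (-11 + 12) = 2 - 1*1 = 2 - 1 = 1)
p = 24 (p = -4*(-6) = 24)
(a(6)*p)*V = ((1 + 6**2 + 3*6)*24)*1 = ((1 + 36 + 18)*24)*1 = (55*24)*1 = 1320*1 = 1320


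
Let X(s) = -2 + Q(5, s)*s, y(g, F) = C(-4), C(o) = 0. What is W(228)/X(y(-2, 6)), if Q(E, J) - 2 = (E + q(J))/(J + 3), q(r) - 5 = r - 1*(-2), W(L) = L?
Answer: -114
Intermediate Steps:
q(r) = 7 + r (q(r) = 5 + (r - 1*(-2)) = 5 + (r + 2) = 5 + (2 + r) = 7 + r)
y(g, F) = 0
Q(E, J) = 2 + (7 + E + J)/(3 + J) (Q(E, J) = 2 + (E + (7 + J))/(J + 3) = 2 + (7 + E + J)/(3 + J))
X(s) = -2 + s*(18 + 3*s)/(3 + s) (X(s) = -2 + ((13 + 5 + 3*s)/(3 + s))*s = -2 + ((18 + 3*s)/(3 + s))*s = -2 + s*(18 + 3*s)/(3 + s))
W(228)/X(y(-2, 6)) = 228/(((-6 + 3*0**2 + 16*0)/(3 + 0))) = 228/(((-6 + 3*0 + 0)/3)) = 228/(((-6 + 0 + 0)/3)) = 228/(((1/3)*(-6))) = 228/(-2) = 228*(-1/2) = -114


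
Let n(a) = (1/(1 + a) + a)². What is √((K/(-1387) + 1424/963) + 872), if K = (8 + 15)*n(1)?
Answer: √692558959714651/890454 ≈ 29.554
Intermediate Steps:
n(a) = (a + 1/(1 + a))²
K = 207/4 (K = (8 + 15)*((1 + 1 + 1²)²/(1 + 1)²) = 23*((1 + 1 + 1)²/2²) = 23*((¼)*3²) = 23*((¼)*9) = 23*(9/4) = 207/4 ≈ 51.750)
√((K/(-1387) + 1424/963) + 872) = √(((207/4)/(-1387) + 1424/963) + 872) = √(((207/4)*(-1/1387) + 1424*(1/963)) + 872) = √((-207/5548 + 1424/963) + 872) = √(7701011/5342724 + 872) = √(4666556339/5342724) = √692558959714651/890454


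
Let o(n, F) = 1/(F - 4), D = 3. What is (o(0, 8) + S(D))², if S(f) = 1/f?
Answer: 49/144 ≈ 0.34028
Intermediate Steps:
S(f) = 1/f
o(n, F) = 1/(-4 + F)
(o(0, 8) + S(D))² = (1/(-4 + 8) + 1/3)² = (1/4 + ⅓)² = (¼ + ⅓)² = (7/12)² = 49/144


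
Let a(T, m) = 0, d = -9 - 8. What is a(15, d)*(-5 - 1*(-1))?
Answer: 0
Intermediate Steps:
d = -17
a(15, d)*(-5 - 1*(-1)) = 0*(-5 - 1*(-1)) = 0*(-5 + 1) = 0*(-4) = 0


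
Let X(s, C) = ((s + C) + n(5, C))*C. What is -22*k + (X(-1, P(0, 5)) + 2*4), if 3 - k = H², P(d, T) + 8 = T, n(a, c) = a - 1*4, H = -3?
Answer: 149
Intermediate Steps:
n(a, c) = -4 + a (n(a, c) = a - 4 = -4 + a)
P(d, T) = -8 + T
k = -6 (k = 3 - 1*(-3)² = 3 - 1*9 = 3 - 9 = -6)
X(s, C) = C*(1 + C + s) (X(s, C) = ((s + C) + (-4 + 5))*C = ((C + s) + 1)*C = (1 + C + s)*C = C*(1 + C + s))
-22*k + (X(-1, P(0, 5)) + 2*4) = -22*(-6) + ((-8 + 5)*(1 + (-8 + 5) - 1) + 2*4) = 132 + (-3*(1 - 3 - 1) + 8) = 132 + (-3*(-3) + 8) = 132 + (9 + 8) = 132 + 17 = 149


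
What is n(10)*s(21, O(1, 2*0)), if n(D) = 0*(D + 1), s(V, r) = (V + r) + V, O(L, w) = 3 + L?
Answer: 0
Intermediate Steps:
s(V, r) = r + 2*V
n(D) = 0 (n(D) = 0*(1 + D) = 0)
n(10)*s(21, O(1, 2*0)) = 0*((3 + 1) + 2*21) = 0*(4 + 42) = 0*46 = 0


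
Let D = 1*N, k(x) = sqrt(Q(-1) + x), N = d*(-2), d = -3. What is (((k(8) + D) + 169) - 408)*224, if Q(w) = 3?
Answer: -52192 + 224*sqrt(11) ≈ -51449.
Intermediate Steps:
N = 6 (N = -3*(-2) = 6)
k(x) = sqrt(3 + x)
D = 6 (D = 1*6 = 6)
(((k(8) + D) + 169) - 408)*224 = (((sqrt(3 + 8) + 6) + 169) - 408)*224 = (((sqrt(11) + 6) + 169) - 408)*224 = (((6 + sqrt(11)) + 169) - 408)*224 = ((175 + sqrt(11)) - 408)*224 = (-233 + sqrt(11))*224 = -52192 + 224*sqrt(11)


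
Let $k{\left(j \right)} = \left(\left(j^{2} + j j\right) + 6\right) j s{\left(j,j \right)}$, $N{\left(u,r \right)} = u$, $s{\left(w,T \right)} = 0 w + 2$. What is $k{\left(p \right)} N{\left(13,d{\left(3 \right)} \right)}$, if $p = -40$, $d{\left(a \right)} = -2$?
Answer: $-3334240$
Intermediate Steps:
$s{\left(w,T \right)} = 2$ ($s{\left(w,T \right)} = 0 + 2 = 2$)
$k{\left(j \right)} = 2 j \left(6 + 2 j^{2}\right)$ ($k{\left(j \right)} = \left(\left(j^{2} + j j\right) + 6\right) j 2 = \left(\left(j^{2} + j^{2}\right) + 6\right) j 2 = \left(2 j^{2} + 6\right) j 2 = \left(6 + 2 j^{2}\right) j 2 = j \left(6 + 2 j^{2}\right) 2 = 2 j \left(6 + 2 j^{2}\right)$)
$k{\left(p \right)} N{\left(13,d{\left(3 \right)} \right)} = 4 \left(-40\right) \left(3 + \left(-40\right)^{2}\right) 13 = 4 \left(-40\right) \left(3 + 1600\right) 13 = 4 \left(-40\right) 1603 \cdot 13 = \left(-256480\right) 13 = -3334240$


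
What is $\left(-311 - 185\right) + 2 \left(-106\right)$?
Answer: $-708$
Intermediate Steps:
$\left(-311 - 185\right) + 2 \left(-106\right) = \left(-311 - 185\right) - 212 = -496 - 212 = -708$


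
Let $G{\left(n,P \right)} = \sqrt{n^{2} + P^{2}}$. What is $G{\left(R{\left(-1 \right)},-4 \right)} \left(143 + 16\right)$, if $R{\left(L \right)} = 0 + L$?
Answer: $159 \sqrt{17} \approx 655.57$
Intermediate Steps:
$R{\left(L \right)} = L$
$G{\left(n,P \right)} = \sqrt{P^{2} + n^{2}}$
$G{\left(R{\left(-1 \right)},-4 \right)} \left(143 + 16\right) = \sqrt{\left(-4\right)^{2} + \left(-1\right)^{2}} \left(143 + 16\right) = \sqrt{16 + 1} \cdot 159 = \sqrt{17} \cdot 159 = 159 \sqrt{17}$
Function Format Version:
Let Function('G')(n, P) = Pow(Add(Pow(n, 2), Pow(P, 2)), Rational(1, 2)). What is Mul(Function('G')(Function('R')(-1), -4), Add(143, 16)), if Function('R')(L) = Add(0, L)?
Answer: Mul(159, Pow(17, Rational(1, 2))) ≈ 655.57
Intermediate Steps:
Function('R')(L) = L
Function('G')(n, P) = Pow(Add(Pow(P, 2), Pow(n, 2)), Rational(1, 2))
Mul(Function('G')(Function('R')(-1), -4), Add(143, 16)) = Mul(Pow(Add(Pow(-4, 2), Pow(-1, 2)), Rational(1, 2)), Add(143, 16)) = Mul(Pow(Add(16, 1), Rational(1, 2)), 159) = Mul(Pow(17, Rational(1, 2)), 159) = Mul(159, Pow(17, Rational(1, 2)))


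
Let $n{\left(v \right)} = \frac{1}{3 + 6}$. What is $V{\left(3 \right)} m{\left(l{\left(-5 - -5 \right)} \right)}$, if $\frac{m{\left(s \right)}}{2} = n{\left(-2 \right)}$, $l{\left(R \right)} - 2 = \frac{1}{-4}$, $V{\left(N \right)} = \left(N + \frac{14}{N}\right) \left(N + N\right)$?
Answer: $\frac{92}{9} \approx 10.222$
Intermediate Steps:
$V{\left(N \right)} = 2 N \left(N + \frac{14}{N}\right)$ ($V{\left(N \right)} = \left(N + \frac{14}{N}\right) 2 N = 2 N \left(N + \frac{14}{N}\right)$)
$l{\left(R \right)} = \frac{7}{4}$ ($l{\left(R \right)} = 2 + \frac{1}{-4} = 2 - \frac{1}{4} = \frac{7}{4}$)
$n{\left(v \right)} = \frac{1}{9}$
$m{\left(s \right)} = \frac{2}{9}$ ($m{\left(s \right)} = 2 \cdot \frac{1}{9} = \frac{2}{9}$)
$V{\left(3 \right)} m{\left(l{\left(-5 - -5 \right)} \right)} = \left(28 + 2 \cdot 3^{2}\right) \frac{2}{9} = \left(28 + 2 \cdot 9\right) \frac{2}{9} = \left(28 + 18\right) \frac{2}{9} = 46 \cdot \frac{2}{9} = \frac{92}{9}$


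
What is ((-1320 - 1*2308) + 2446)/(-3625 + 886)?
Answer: 394/913 ≈ 0.43154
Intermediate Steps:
((-1320 - 1*2308) + 2446)/(-3625 + 886) = ((-1320 - 2308) + 2446)/(-2739) = (-3628 + 2446)*(-1/2739) = -1182*(-1/2739) = 394/913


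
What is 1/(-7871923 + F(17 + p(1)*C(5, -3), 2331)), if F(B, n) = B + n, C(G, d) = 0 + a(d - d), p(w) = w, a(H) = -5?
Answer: -1/7869580 ≈ -1.2707e-7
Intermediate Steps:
C(G, d) = -5 (C(G, d) = 0 - 5 = -5)
1/(-7871923 + F(17 + p(1)*C(5, -3), 2331)) = 1/(-7871923 + ((17 + 1*(-5)) + 2331)) = 1/(-7871923 + ((17 - 5) + 2331)) = 1/(-7871923 + (12 + 2331)) = 1/(-7871923 + 2343) = 1/(-7869580) = -1/7869580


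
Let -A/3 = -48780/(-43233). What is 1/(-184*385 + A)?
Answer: -14411/1020924020 ≈ -1.4116e-5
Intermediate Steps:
A = -48780/14411 (A = -(-146340)/(-43233) = -(-146340)*(-1)/43233 = -3*16260/14411 = -48780/14411 ≈ -3.3849)
1/(-184*385 + A) = 1/(-184*385 - 48780/14411) = 1/(-70840 - 48780/14411) = 1/(-1020924020/14411) = -14411/1020924020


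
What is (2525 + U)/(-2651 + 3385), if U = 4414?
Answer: 6939/734 ≈ 9.4537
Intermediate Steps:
(2525 + U)/(-2651 + 3385) = (2525 + 4414)/(-2651 + 3385) = 6939/734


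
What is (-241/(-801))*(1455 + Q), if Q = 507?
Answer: 52538/89 ≈ 590.31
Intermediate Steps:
(-241/(-801))*(1455 + Q) = (-241/(-801))*(1455 + 507) = -241*(-1/801)*1962 = (241/801)*1962 = 52538/89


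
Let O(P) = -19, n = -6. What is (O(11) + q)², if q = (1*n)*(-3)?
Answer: 1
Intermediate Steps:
q = 18 (q = (1*(-6))*(-3) = -6*(-3) = 18)
(O(11) + q)² = (-19 + 18)² = (-1)² = 1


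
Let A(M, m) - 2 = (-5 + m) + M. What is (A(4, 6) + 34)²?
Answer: 1681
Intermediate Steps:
A(M, m) = -3 + M + m (A(M, m) = 2 + ((-5 + m) + M) = 2 + (-5 + M + m) = -3 + M + m)
(A(4, 6) + 34)² = ((-3 + 4 + 6) + 34)² = (7 + 34)² = 41² = 1681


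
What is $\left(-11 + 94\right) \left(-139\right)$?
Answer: $-11537$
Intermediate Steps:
$\left(-11 + 94\right) \left(-139\right) = 83 \left(-139\right) = -11537$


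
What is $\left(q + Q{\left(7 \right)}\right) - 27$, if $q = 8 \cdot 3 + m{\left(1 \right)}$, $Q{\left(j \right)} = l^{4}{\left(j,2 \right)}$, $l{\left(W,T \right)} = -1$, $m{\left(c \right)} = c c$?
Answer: $-1$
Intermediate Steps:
$m{\left(c \right)} = c^{2}$
$Q{\left(j \right)} = 1$ ($Q{\left(j \right)} = \left(-1\right)^{4} = 1$)
$q = 25$ ($q = 8 \cdot 3 + 1^{2} = 24 + 1 = 25$)
$\left(q + Q{\left(7 \right)}\right) - 27 = \left(25 + 1\right) - 27 = 26 - 27 = -1$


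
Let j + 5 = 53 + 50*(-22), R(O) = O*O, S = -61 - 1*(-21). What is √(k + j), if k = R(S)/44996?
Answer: 2*I*√33278895363/11249 ≈ 32.434*I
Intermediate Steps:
S = -40 (S = -61 + 21 = -40)
R(O) = O²
k = 400/11249 (k = (-40)²/44996 = 1600*(1/44996) = 400/11249 ≈ 0.035559)
j = -1052 (j = -5 + (53 + 50*(-22)) = -5 + (53 - 1100) = -5 - 1047 = -1052)
√(k + j) = √(400/11249 - 1052) = √(-11833548/11249) = 2*I*√33278895363/11249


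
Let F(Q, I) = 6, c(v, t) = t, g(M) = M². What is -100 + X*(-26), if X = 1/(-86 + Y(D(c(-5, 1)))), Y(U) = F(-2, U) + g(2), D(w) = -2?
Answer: -3787/38 ≈ -99.658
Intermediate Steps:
Y(U) = 10 (Y(U) = 6 + 2² = 6 + 4 = 10)
X = -1/76 (X = 1/(-86 + 10) = 1/(-76) = -1/76 ≈ -0.013158)
-100 + X*(-26) = -100 - 1/76*(-26) = -100 + 13/38 = -3787/38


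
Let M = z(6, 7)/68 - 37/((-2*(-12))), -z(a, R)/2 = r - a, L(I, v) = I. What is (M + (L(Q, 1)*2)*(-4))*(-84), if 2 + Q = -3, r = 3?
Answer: -110089/34 ≈ -3237.9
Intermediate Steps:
Q = -5 (Q = -2 - 3 = -5)
z(a, R) = -6 + 2*a (z(a, R) = -2*(3 - a) = -6 + 2*a)
M = -593/408 (M = (-6 + 2*6)/68 - 37/((-2*(-12))) = (-6 + 12)*(1/68) - 37/24 = 6*(1/68) - 37*1/24 = 3/34 - 37/24 = -593/408 ≈ -1.4534)
(M + (L(Q, 1)*2)*(-4))*(-84) = (-593/408 - 5*2*(-4))*(-84) = (-593/408 - 10*(-4))*(-84) = (-593/408 + 40)*(-84) = (15727/408)*(-84) = -110089/34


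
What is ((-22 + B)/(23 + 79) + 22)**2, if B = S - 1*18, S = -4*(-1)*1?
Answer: 135424/289 ≈ 468.60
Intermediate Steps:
S = 4 (S = 4*1 = 4)
B = -14 (B = 4 - 1*18 = 4 - 18 = -14)
((-22 + B)/(23 + 79) + 22)**2 = ((-22 - 14)/(23 + 79) + 22)**2 = (-36/102 + 22)**2 = (-36*1/102 + 22)**2 = (-6/17 + 22)**2 = (368/17)**2 = 135424/289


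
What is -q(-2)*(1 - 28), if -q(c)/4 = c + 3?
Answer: -108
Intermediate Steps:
q(c) = -12 - 4*c (q(c) = -4*(c + 3) = -4*(3 + c) = -12 - 4*c)
-q(-2)*(1 - 28) = -(-12 - 4*(-2))*(1 - 28) = -(-12 + 8)*(-27) = -(-4)*(-27) = -1*108 = -108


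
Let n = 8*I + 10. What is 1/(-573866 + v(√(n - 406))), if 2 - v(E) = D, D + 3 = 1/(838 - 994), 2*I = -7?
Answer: -156/89522315 ≈ -1.7426e-6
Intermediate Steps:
I = -7/2 (I = (½)*(-7) = -7/2 ≈ -3.5000)
n = -18 (n = 8*(-7/2) + 10 = -28 + 10 = -18)
D = -469/156 (D = -3 + 1/(838 - 994) = -3 + 1/(-156) = -3 - 1/156 = -469/156 ≈ -3.0064)
v(E) = 781/156 (v(E) = 2 - 1*(-469/156) = 2 + 469/156 = 781/156)
1/(-573866 + v(√(n - 406))) = 1/(-573866 + 781/156) = 1/(-89522315/156) = -156/89522315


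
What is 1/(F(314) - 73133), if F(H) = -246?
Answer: -1/73379 ≈ -1.3628e-5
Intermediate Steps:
1/(F(314) - 73133) = 1/(-246 - 73133) = 1/(-73379) = -1/73379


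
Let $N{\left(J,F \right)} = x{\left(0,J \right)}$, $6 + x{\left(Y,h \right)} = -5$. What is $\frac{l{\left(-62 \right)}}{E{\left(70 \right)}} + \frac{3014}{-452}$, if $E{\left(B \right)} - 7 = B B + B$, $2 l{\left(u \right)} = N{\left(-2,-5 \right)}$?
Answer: $- \frac{3750791}{562401} \approx -6.6693$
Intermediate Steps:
$x{\left(Y,h \right)} = -11$ ($x{\left(Y,h \right)} = -6 - 5 = -11$)
$N{\left(J,F \right)} = -11$
$l{\left(u \right)} = - \frac{11}{2}$ ($l{\left(u \right)} = \frac{1}{2} \left(-11\right) = - \frac{11}{2}$)
$E{\left(B \right)} = 7 + B + B^{2}$ ($E{\left(B \right)} = 7 + \left(B B + B\right) = 7 + \left(B^{2} + B\right) = 7 + \left(B + B^{2}\right) = 7 + B + B^{2}$)
$\frac{l{\left(-62 \right)}}{E{\left(70 \right)}} + \frac{3014}{-452} = - \frac{11}{2 \left(7 + 70 + 70^{2}\right)} + \frac{3014}{-452} = - \frac{11}{2 \left(7 + 70 + 4900\right)} + 3014 \left(- \frac{1}{452}\right) = - \frac{11}{2 \cdot 4977} - \frac{1507}{226} = \left(- \frac{11}{2}\right) \frac{1}{4977} - \frac{1507}{226} = - \frac{11}{9954} - \frac{1507}{226} = - \frac{3750791}{562401}$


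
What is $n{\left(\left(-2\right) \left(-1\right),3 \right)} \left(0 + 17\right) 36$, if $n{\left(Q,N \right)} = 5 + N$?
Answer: $4896$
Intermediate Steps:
$n{\left(\left(-2\right) \left(-1\right),3 \right)} \left(0 + 17\right) 36 = \left(5 + 3\right) \left(0 + 17\right) 36 = 8 \cdot 17 \cdot 36 = 136 \cdot 36 = 4896$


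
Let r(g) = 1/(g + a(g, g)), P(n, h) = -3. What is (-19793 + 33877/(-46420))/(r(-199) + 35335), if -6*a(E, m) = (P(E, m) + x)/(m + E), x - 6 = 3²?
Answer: -165388488660/295245084011 ≈ -0.56017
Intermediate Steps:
x = 15 (x = 6 + 3² = 6 + 9 = 15)
a(E, m) = -2/(E + m) (a(E, m) = -(-3 + 15)/(6*(m + E)) = -2/(E + m))
r(g) = 1/(g - 1/g) (r(g) = 1/(g - 2/(g + g)) = 1/(g - 2*1/(2*g)) = 1/(g - 1/g))
(-19793 + 33877/(-46420))/(r(-199) + 35335) = (-19793 + 33877/(-46420))/(-199/(-1 + (-199)²) + 35335) = (-19793 + 33877*(-1/46420))/(-199/(-1 + 39601) + 35335) = (-19793 - 33877/46420)/(-199/39600 + 35335) = -918824937/(46420*(-199*1/39600 + 35335)) = -918824937/(46420*(-199/39600 + 35335)) = -918824937/(46420*1399265801/39600) = -918824937/46420*39600/1399265801 = -165388488660/295245084011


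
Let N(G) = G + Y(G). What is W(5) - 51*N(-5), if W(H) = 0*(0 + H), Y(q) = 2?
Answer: 153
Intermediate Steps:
W(H) = 0 (W(H) = 0*H = 0)
N(G) = 2 + G (N(G) = G + 2 = 2 + G)
W(5) - 51*N(-5) = 0 - 51*(2 - 5) = 0 - 51*(-3) = 0 + 153 = 153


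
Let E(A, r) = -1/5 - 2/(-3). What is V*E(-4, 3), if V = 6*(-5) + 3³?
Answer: -7/5 ≈ -1.4000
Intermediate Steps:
E(A, r) = 7/15 (E(A, r) = -1*⅕ - 2*(-⅓) = -⅕ + ⅔ = 7/15)
V = -3 (V = -30 + 27 = -3)
V*E(-4, 3) = -3*7/15 = -7/5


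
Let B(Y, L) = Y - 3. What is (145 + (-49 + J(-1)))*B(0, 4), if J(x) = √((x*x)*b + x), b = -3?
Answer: -288 - 6*I ≈ -288.0 - 6.0*I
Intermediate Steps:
B(Y, L) = -3 + Y
J(x) = √(x - 3*x²) (J(x) = √((x*x)*(-3) + x) = √(x²*(-3) + x) = √(-3*x² + x) = √(x - 3*x²))
(145 + (-49 + J(-1)))*B(0, 4) = (145 + (-49 + √(-(1 - 3*(-1)))))*(-3 + 0) = (145 + (-49 + √(-(1 + 3))))*(-3) = (145 + (-49 + √(-1*4)))*(-3) = (145 + (-49 + √(-4)))*(-3) = (145 + (-49 + 2*I))*(-3) = (96 + 2*I)*(-3) = -288 - 6*I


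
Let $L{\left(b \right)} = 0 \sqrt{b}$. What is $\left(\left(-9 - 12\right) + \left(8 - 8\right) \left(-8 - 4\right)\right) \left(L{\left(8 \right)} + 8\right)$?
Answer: $-168$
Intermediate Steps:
$L{\left(b \right)} = 0$
$\left(\left(-9 - 12\right) + \left(8 - 8\right) \left(-8 - 4\right)\right) \left(L{\left(8 \right)} + 8\right) = \left(\left(-9 - 12\right) + \left(8 - 8\right) \left(-8 - 4\right)\right) \left(0 + 8\right) = \left(-21 + 0 \left(-12\right)\right) 8 = \left(-21 + 0\right) 8 = \left(-21\right) 8 = -168$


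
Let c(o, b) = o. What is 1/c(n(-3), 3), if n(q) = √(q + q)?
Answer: -I*√6/6 ≈ -0.40825*I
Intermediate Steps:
n(q) = √2*√q (n(q) = √(2*q) = √2*√q)
1/c(n(-3), 3) = 1/(√2*√(-3)) = 1/(√2*(I*√3)) = 1/(I*√6) = -I*√6/6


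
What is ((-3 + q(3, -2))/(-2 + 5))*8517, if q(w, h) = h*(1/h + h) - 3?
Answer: -2839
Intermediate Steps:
q(w, h) = -3 + h*(h + 1/h) (q(w, h) = h*(h + 1/h) - 3 = -3 + h*(h + 1/h))
((-3 + q(3, -2))/(-2 + 5))*8517 = ((-3 + (-2 + (-2)²))/(-2 + 5))*8517 = ((-3 + (-2 + 4))/3)*8517 = ((-3 + 2)*(⅓))*8517 = -1*⅓*8517 = -⅓*8517 = -2839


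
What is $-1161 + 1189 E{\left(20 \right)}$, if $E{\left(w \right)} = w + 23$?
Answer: $49966$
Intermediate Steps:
$E{\left(w \right)} = 23 + w$
$-1161 + 1189 E{\left(20 \right)} = -1161 + 1189 \left(23 + 20\right) = -1161 + 1189 \cdot 43 = -1161 + 51127 = 49966$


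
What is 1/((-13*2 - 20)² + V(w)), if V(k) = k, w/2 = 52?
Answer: 1/2220 ≈ 0.00045045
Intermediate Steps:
w = 104 (w = 2*52 = 104)
1/((-13*2 - 20)² + V(w)) = 1/((-13*2 - 20)² + 104) = 1/((-26 - 20)² + 104) = 1/((-46)² + 104) = 1/(2116 + 104) = 1/2220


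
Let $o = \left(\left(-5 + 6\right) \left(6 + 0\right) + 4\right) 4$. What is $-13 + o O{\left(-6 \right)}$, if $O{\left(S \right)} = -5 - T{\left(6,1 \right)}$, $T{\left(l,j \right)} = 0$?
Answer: $-213$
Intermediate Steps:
$o = 40$ ($o = \left(1 \cdot 6 + 4\right) 4 = \left(6 + 4\right) 4 = 10 \cdot 4 = 40$)
$O{\left(S \right)} = -5$ ($O{\left(S \right)} = -5 - 0 = -5 + 0 = -5$)
$-13 + o O{\left(-6 \right)} = -13 + 40 \left(-5\right) = -13 - 200 = -213$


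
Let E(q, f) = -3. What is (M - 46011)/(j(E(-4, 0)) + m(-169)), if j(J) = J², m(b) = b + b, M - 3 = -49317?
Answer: 95325/329 ≈ 289.74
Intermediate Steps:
M = -49314 (M = 3 - 49317 = -49314)
m(b) = 2*b
(M - 46011)/(j(E(-4, 0)) + m(-169)) = (-49314 - 46011)/((-3)² + 2*(-169)) = -95325/(9 - 338) = -95325/(-329) = -95325*(-1/329) = 95325/329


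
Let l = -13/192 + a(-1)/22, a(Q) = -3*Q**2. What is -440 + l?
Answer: -929711/2112 ≈ -440.20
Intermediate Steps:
l = -431/2112 (l = -13/192 - 3*(-1)**2/22 = -13*1/192 - 3*1*(1/22) = -13/192 - 3*1/22 = -13/192 - 3/22 = -431/2112 ≈ -0.20407)
-440 + l = -440 - 431/2112 = -929711/2112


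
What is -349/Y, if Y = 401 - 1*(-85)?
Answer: -349/486 ≈ -0.71811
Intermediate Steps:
Y = 486 (Y = 401 + 85 = 486)
-349/Y = -349/486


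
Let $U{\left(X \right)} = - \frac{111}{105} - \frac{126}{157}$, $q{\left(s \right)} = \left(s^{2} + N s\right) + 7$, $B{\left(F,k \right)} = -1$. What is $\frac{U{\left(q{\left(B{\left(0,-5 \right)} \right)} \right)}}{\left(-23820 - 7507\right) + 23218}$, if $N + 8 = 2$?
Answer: $\frac{10219}{44558955} \approx 0.00022934$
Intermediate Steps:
$N = -6$ ($N = -8 + 2 = -6$)
$q{\left(s \right)} = 7 + s^{2} - 6 s$ ($q{\left(s \right)} = \left(s^{2} - 6 s\right) + 7 = 7 + s^{2} - 6 s$)
$U{\left(X \right)} = - \frac{10219}{5495}$ ($U{\left(X \right)} = \left(-111\right) \frac{1}{105} - \frac{126}{157} = - \frac{37}{35} - \frac{126}{157} = - \frac{10219}{5495}$)
$\frac{U{\left(q{\left(B{\left(0,-5 \right)} \right)} \right)}}{\left(-23820 - 7507\right) + 23218} = - \frac{10219}{5495 \left(\left(-23820 - 7507\right) + 23218\right)} = - \frac{10219}{5495 \left(-31327 + 23218\right)} = - \frac{10219}{5495 \left(-8109\right)} = \left(- \frac{10219}{5495}\right) \left(- \frac{1}{8109}\right) = \frac{10219}{44558955}$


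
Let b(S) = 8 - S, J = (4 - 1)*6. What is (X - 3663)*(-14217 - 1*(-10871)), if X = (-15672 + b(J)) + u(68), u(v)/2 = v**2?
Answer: 33784562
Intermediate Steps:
J = 18 (J = 3*6 = 18)
u(v) = 2*v**2
X = -6434 (X = (-15672 + (8 - 1*18)) + 2*68**2 = (-15672 + (8 - 18)) + 2*4624 = (-15672 - 10) + 9248 = -15682 + 9248 = -6434)
(X - 3663)*(-14217 - 1*(-10871)) = (-6434 - 3663)*(-14217 - 1*(-10871)) = -10097*(-14217 + 10871) = -10097*(-3346) = 33784562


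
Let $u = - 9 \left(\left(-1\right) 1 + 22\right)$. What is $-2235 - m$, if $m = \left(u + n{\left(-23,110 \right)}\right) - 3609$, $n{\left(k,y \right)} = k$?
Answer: $1586$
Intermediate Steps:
$u = -189$ ($u = - 9 \left(-1 + 22\right) = \left(-9\right) 21 = -189$)
$m = -3821$ ($m = \left(-189 - 23\right) - 3609 = -212 - 3609 = -3821$)
$-2235 - m = -2235 - -3821 = -2235 + 3821 = 1586$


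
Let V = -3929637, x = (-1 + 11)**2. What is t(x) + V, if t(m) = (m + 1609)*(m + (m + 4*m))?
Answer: -2904237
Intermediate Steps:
x = 100 (x = 10**2 = 100)
t(m) = 6*m*(1609 + m) (t(m) = (1609 + m)*(m + 5*m) = (1609 + m)*(6*m) = 6*m*(1609 + m))
t(x) + V = 6*100*(1609 + 100) - 3929637 = 6*100*1709 - 3929637 = 1025400 - 3929637 = -2904237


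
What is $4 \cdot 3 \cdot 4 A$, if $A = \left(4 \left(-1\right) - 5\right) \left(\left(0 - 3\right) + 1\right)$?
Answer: $864$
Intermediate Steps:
$A = 18$ ($A = \left(-4 - 5\right) \left(-3 + 1\right) = \left(-9\right) \left(-2\right) = 18$)
$4 \cdot 3 \cdot 4 A = 4 \cdot 3 \cdot 4 \cdot 18 = 12 \cdot 4 \cdot 18 = 48 \cdot 18 = 864$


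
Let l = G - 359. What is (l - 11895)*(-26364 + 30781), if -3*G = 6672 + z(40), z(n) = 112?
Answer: -192342682/3 ≈ -6.4114e+7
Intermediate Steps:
G = -6784/3 (G = -(6672 + 112)/3 = -1/3*6784 = -6784/3 ≈ -2261.3)
l = -7861/3 (l = -6784/3 - 359 = -7861/3 ≈ -2620.3)
(l - 11895)*(-26364 + 30781) = (-7861/3 - 11895)*(-26364 + 30781) = -43546/3*4417 = -192342682/3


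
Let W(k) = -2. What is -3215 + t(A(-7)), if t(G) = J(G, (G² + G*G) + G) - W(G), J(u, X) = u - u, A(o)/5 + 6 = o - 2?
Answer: -3213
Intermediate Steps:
A(o) = -40 + 5*o (A(o) = -30 + 5*(o - 2) = -30 + 5*(-2 + o) = -30 + (-10 + 5*o) = -40 + 5*o)
J(u, X) = 0
t(G) = 2 (t(G) = 0 - 1*(-2) = 0 + 2 = 2)
-3215 + t(A(-7)) = -3215 + 2 = -3213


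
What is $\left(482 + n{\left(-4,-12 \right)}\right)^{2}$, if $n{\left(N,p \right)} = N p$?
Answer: $280900$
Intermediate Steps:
$\left(482 + n{\left(-4,-12 \right)}\right)^{2} = \left(482 - -48\right)^{2} = \left(482 + 48\right)^{2} = 530^{2} = 280900$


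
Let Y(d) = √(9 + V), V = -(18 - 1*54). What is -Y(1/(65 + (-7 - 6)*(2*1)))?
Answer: -3*√5 ≈ -6.7082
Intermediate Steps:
V = 36 (V = -(18 - 54) = -1*(-36) = 36)
Y(d) = 3*√5 (Y(d) = √(9 + 36) = √45 = 3*√5)
-Y(1/(65 + (-7 - 6)*(2*1))) = -3*√5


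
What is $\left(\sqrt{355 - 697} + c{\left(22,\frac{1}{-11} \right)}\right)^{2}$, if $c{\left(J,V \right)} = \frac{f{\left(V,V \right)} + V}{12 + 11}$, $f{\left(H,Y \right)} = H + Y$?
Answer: $- \frac{21891069}{64009} - \frac{18 i \sqrt{38}}{253} \approx -342.0 - 0.43857 i$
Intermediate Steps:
$c{\left(J,V \right)} = \frac{3 V}{23}$ ($c{\left(J,V \right)} = \frac{\left(V + V\right) + V}{12 + 11} = \frac{2 V + V}{23} = 3 V \frac{1}{23} = \frac{3 V}{23}$)
$\left(\sqrt{355 - 697} + c{\left(22,\frac{1}{-11} \right)}\right)^{2} = \left(\sqrt{355 - 697} + \frac{3}{23 \left(-11\right)}\right)^{2} = \left(\sqrt{-342} + \frac{3}{23} \left(- \frac{1}{11}\right)\right)^{2} = \left(3 i \sqrt{38} - \frac{3}{253}\right)^{2} = \left(- \frac{3}{253} + 3 i \sqrt{38}\right)^{2}$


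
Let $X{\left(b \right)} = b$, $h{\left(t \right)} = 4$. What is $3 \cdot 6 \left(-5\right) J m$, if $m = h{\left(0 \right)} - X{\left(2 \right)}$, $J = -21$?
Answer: $3780$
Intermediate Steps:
$m = 2$ ($m = 4 - 2 = 2$)
$3 \cdot 6 \left(-5\right) J m = 3 \cdot 6 \left(-5\right) \left(-21\right) 2 = 18 \left(-5\right) \left(-21\right) 2 = \left(-90\right) \left(-21\right) 2 = 1890 \cdot 2 = 3780$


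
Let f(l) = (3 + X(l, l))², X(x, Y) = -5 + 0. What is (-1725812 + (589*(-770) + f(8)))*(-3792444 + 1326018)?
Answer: 5375175905988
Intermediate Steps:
X(x, Y) = -5
f(l) = 4 (f(l) = (3 - 5)² = (-2)² = 4)
(-1725812 + (589*(-770) + f(8)))*(-3792444 + 1326018) = (-1725812 + (589*(-770) + 4))*(-3792444 + 1326018) = (-1725812 + (-453530 + 4))*(-2466426) = (-1725812 - 453526)*(-2466426) = -2179338*(-2466426) = 5375175905988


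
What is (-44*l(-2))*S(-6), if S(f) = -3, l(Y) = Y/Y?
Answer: 132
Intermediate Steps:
l(Y) = 1
(-44*l(-2))*S(-6) = -44*1*(-3) = -44*(-3) = 132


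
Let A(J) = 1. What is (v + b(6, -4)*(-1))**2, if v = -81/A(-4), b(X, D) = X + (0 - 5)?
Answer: 6724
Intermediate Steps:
b(X, D) = -5 + X (b(X, D) = X - 5 = -5 + X)
v = -81 (v = -81/1 = -81*1 = -81)
(v + b(6, -4)*(-1))**2 = (-81 + (-5 + 6)*(-1))**2 = (-81 + 1*(-1))**2 = (-81 - 1)**2 = (-82)**2 = 6724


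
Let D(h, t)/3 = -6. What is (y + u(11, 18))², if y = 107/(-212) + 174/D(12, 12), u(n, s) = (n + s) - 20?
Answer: 555025/404496 ≈ 1.3721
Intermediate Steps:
D(h, t) = -18 (D(h, t) = 3*(-6) = -18)
u(n, s) = -20 + n + s
y = -6469/636 (y = 107/(-212) + 174/(-18) = 107*(-1/212) + 174*(-1/18) = -107/212 - 29/3 = -6469/636 ≈ -10.171)
(y + u(11, 18))² = (-6469/636 + (-20 + 11 + 18))² = (-6469/636 + 9)² = (-745/636)² = 555025/404496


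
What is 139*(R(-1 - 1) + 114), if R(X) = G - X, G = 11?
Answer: 17653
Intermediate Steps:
R(X) = 11 - X
139*(R(-1 - 1) + 114) = 139*((11 - (-1 - 1)) + 114) = 139*((11 - 1*(-2)) + 114) = 139*((11 + 2) + 114) = 139*(13 + 114) = 139*127 = 17653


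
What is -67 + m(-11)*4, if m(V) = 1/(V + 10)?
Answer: -71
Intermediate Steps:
m(V) = 1/(10 + V)
-67 + m(-11)*4 = -67 + 4/(10 - 11) = -67 + 4/(-1) = -67 - 1*4 = -67 - 4 = -71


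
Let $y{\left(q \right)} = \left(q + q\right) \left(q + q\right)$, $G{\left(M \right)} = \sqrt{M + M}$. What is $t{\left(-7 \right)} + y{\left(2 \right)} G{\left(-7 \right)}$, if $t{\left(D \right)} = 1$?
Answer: $1 + 16 i \sqrt{14} \approx 1.0 + 59.867 i$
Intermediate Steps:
$G{\left(M \right)} = \sqrt{2} \sqrt{M}$ ($G{\left(M \right)} = \sqrt{2 M} = \sqrt{2} \sqrt{M}$)
$y{\left(q \right)} = 4 q^{2}$ ($y{\left(q \right)} = 2 q 2 q = 4 q^{2}$)
$t{\left(-7 \right)} + y{\left(2 \right)} G{\left(-7 \right)} = 1 + 4 \cdot 2^{2} \sqrt{2} \sqrt{-7} = 1 + 4 \cdot 4 \sqrt{2} i \sqrt{7} = 1 + 16 i \sqrt{14}$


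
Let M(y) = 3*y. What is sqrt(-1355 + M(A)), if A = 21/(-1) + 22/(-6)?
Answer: I*sqrt(1429) ≈ 37.802*I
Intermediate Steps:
A = -74/3 (A = 21*(-1) + 22*(-1/6) = -21 - 11/3 = -74/3 ≈ -24.667)
sqrt(-1355 + M(A)) = sqrt(-1355 + 3*(-74/3)) = sqrt(-1355 - 74) = sqrt(-1429) = I*sqrt(1429)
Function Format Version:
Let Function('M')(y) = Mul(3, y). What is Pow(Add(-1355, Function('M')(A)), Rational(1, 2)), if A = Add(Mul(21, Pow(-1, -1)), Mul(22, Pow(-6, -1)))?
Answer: Mul(I, Pow(1429, Rational(1, 2))) ≈ Mul(37.802, I)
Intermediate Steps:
A = Rational(-74, 3) (A = Add(Mul(21, -1), Mul(22, Rational(-1, 6))) = Add(-21, Rational(-11, 3)) = Rational(-74, 3) ≈ -24.667)
Pow(Add(-1355, Function('M')(A)), Rational(1, 2)) = Pow(Add(-1355, Mul(3, Rational(-74, 3))), Rational(1, 2)) = Pow(Add(-1355, -74), Rational(1, 2)) = Pow(-1429, Rational(1, 2)) = Mul(I, Pow(1429, Rational(1, 2)))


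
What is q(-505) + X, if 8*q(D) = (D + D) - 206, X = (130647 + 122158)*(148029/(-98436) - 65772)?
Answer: -545593696118059/32812 ≈ -1.6628e+10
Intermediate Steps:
X = -545593691130635/32812 (X = 252805*(148029*(-1/98436) - 65772) = 252805*(-49343/32812 - 65772) = 252805*(-2158160207/32812) = -545593691130635/32812 ≈ -1.6628e+10)
q(D) = -103/4 + D/4 (q(D) = ((D + D) - 206)/8 = (2*D - 206)/8 = (-206 + 2*D)/8 = -103/4 + D/4)
q(-505) + X = (-103/4 + (¼)*(-505)) - 545593691130635/32812 = (-103/4 - 505/4) - 545593691130635/32812 = -152 - 545593691130635/32812 = -545593696118059/32812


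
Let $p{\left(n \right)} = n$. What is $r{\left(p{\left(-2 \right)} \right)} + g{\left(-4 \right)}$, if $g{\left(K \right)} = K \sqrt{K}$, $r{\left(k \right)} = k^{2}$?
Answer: $4 - 8 i \approx 4.0 - 8.0 i$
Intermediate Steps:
$g{\left(K \right)} = K^{\frac{3}{2}}$
$r{\left(p{\left(-2 \right)} \right)} + g{\left(-4 \right)} = \left(-2\right)^{2} + \left(-4\right)^{\frac{3}{2}} = 4 - 8 i$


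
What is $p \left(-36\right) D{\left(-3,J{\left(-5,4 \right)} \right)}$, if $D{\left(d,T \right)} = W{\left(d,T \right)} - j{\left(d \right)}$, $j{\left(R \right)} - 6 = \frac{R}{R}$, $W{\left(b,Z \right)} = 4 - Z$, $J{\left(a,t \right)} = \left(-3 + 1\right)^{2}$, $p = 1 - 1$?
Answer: $0$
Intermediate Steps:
$p = 0$
$J{\left(a,t \right)} = 4$ ($J{\left(a,t \right)} = \left(-2\right)^{2} = 4$)
$j{\left(R \right)} = 7$ ($j{\left(R \right)} = 6 + \frac{R}{R} = 6 + 1 = 7$)
$D{\left(d,T \right)} = -3 - T$ ($D{\left(d,T \right)} = \left(4 - T\right) - 7 = -3 - T$)
$p \left(-36\right) D{\left(-3,J{\left(-5,4 \right)} \right)} = 0 \left(-36\right) \left(-3 - 4\right) = 0 \left(-3 - 4\right) = 0 \left(-7\right) = 0$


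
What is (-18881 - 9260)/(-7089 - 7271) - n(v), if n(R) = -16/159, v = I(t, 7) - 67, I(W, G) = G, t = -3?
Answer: 4704179/2283240 ≈ 2.0603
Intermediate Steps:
v = -60 (v = 7 - 67 = -60)
n(R) = -16/159 (n(R) = -16*1/159 = -16/159)
(-18881 - 9260)/(-7089 - 7271) - n(v) = (-18881 - 9260)/(-7089 - 7271) - 1*(-16/159) = -28141/(-14360) + 16/159 = -28141*(-1/14360) + 16/159 = 28141/14360 + 16/159 = 4704179/2283240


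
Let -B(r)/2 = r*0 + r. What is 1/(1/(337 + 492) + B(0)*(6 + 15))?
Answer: 829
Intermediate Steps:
B(r) = -2*r (B(r) = -2*(r*0 + r) = -2*(0 + r) = -2*r)
1/(1/(337 + 492) + B(0)*(6 + 15)) = 1/(1/(337 + 492) + (-2*0)*(6 + 15)) = 1/(1/829 + 0*21) = 1/(1/829 + 0) = 1/(1/829) = 829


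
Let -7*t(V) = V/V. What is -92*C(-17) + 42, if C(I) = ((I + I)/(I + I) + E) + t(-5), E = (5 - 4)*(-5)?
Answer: 2962/7 ≈ 423.14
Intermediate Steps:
t(V) = -⅐ (t(V) = -V/(7*V) = -⅐*1 = -⅐)
E = -5 (E = 1*(-5) = -5)
C(I) = -29/7 (C(I) = ((I + I)/(I + I) - 5) - ⅐ = ((2*I)/((2*I)) - 5) - ⅐ = ((2*I)*(1/(2*I)) - 5) - ⅐ = (1 - 5) - ⅐ = -4 - ⅐ = -29/7)
-92*C(-17) + 42 = -92*(-29/7) + 42 = 2668/7 + 42 = 2962/7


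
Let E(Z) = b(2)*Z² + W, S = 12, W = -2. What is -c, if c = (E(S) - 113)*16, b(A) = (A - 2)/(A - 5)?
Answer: 1840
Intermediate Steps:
b(A) = (-2 + A)/(-5 + A)
E(Z) = -2 (E(Z) = ((-2 + 2)/(-5 + 2))*Z² - 2 = (0/(-3))*Z² - 2 = (-⅓*0)*Z² - 2 = 0*Z² - 2 = 0 - 2 = -2)
c = -1840 (c = (-2 - 113)*16 = -115*16 = -1840)
-c = -1*(-1840) = 1840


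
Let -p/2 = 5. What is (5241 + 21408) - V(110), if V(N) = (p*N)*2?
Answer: 28849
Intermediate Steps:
p = -10 (p = -2*5 = -10)
V(N) = -20*N (V(N) = -10*N*2 = -20*N)
(5241 + 21408) - V(110) = (5241 + 21408) - (-20)*110 = 26649 - 1*(-2200) = 26649 + 2200 = 28849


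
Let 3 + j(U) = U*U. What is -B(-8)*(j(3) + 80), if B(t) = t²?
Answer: -5504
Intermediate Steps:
j(U) = -3 + U² (j(U) = -3 + U*U = -3 + U²)
-B(-8)*(j(3) + 80) = -(-8)²*((-3 + 3²) + 80) = -64*((-3 + 9) + 80) = -64*(6 + 80) = -64*86 = -1*5504 = -5504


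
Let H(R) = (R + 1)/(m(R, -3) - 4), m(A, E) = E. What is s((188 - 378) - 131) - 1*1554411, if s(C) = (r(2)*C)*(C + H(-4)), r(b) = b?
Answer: -9440229/7 ≈ -1.3486e+6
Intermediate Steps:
H(R) = -⅐ - R/7 (H(R) = (R + 1)/(-3 - 4) = (1 + R)/(-7) = (1 + R)*(-⅐) = -⅐ - R/7)
s(C) = 2*C*(3/7 + C) (s(C) = (2*C)*(C + (-⅐ - ⅐*(-4))) = (2*C)*(C + (-⅐ + 4/7)) = (2*C)*(C + 3/7) = (2*C)*(3/7 + C) = 2*C*(3/7 + C))
s((188 - 378) - 131) - 1*1554411 = 2*((188 - 378) - 131)*(3 + 7*((188 - 378) - 131))/7 - 1*1554411 = 2*(-190 - 131)*(3 + 7*(-190 - 131))/7 - 1554411 = (2/7)*(-321)*(3 + 7*(-321)) - 1554411 = (2/7)*(-321)*(3 - 2247) - 1554411 = (2/7)*(-321)*(-2244) - 1554411 = 1440648/7 - 1554411 = -9440229/7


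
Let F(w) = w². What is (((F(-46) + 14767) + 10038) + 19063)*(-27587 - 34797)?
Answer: -2868665856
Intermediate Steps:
(((F(-46) + 14767) + 10038) + 19063)*(-27587 - 34797) = ((((-46)² + 14767) + 10038) + 19063)*(-27587 - 34797) = (((2116 + 14767) + 10038) + 19063)*(-62384) = ((16883 + 10038) + 19063)*(-62384) = (26921 + 19063)*(-62384) = 45984*(-62384) = -2868665856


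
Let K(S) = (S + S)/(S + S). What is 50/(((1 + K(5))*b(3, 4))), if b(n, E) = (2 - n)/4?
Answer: -100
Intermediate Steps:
b(n, E) = 1/2 - n/4 (b(n, E) = (2 - n)*(1/4) = 1/2 - n/4)
K(S) = 1 (K(S) = (2*S)/((2*S)) = (2*S)*(1/(2*S)) = 1)
50/(((1 + K(5))*b(3, 4))) = 50/(((1 + 1)*(1/2 - 1/4*3))) = 50/((2*(1/2 - 3/4))) = 50/((2*(-1/4))) = 50/(-1/2) = 50*(-2) = -100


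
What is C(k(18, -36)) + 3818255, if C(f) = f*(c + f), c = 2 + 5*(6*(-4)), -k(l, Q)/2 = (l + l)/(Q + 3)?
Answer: 461978279/121 ≈ 3.8180e+6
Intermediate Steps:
k(l, Q) = -4*l/(3 + Q) (k(l, Q) = -2*(l + l)/(Q + 3) = -2*2*l/(3 + Q) = -4*l/(3 + Q))
c = -118 (c = 2 + 5*(-24) = 2 - 120 = -118)
C(f) = f*(-118 + f)
C(k(18, -36)) + 3818255 = (-4*18/(3 - 36))*(-118 - 4*18/(3 - 36)) + 3818255 = (-4*18/(-33))*(-118 - 4*18/(-33)) + 3818255 = (-4*18*(-1/33))*(-118 - 4*18*(-1/33)) + 3818255 = 24*(-118 + 24/11)/11 + 3818255 = (24/11)*(-1274/11) + 3818255 = -30576/121 + 3818255 = 461978279/121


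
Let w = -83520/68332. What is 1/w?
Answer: -17083/20880 ≈ -0.81815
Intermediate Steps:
w = -20880/17083 (w = -83520*1/68332 = -20880/17083 ≈ -1.2223)
1/w = 1/(-20880/17083) = -17083/20880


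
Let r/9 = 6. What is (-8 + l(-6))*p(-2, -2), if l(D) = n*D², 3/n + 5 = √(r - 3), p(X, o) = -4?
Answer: -664/13 - 216*√51/13 ≈ -169.73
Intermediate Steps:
r = 54 (r = 9*6 = 54)
n = 3/(-5 + √51) (n = 3/(-5 + √(54 - 3)) = 3/(-5 + √51) ≈ 1.4009)
l(D) = D²*(15/26 + 3*√51/26) (l(D) = (15/26 + 3*√51/26)*D² = D²*(15/26 + 3*√51/26))
(-8 + l(-6))*p(-2, -2) = (-8 + ((15/26)*(-6)² + (3/26)*√51*(-6)²))*(-4) = (-8 + ((15/26)*36 + (3/26)*√51*36))*(-4) = (-8 + (270/13 + 54*√51/13))*(-4) = (166/13 + 54*√51/13)*(-4) = -664/13 - 216*√51/13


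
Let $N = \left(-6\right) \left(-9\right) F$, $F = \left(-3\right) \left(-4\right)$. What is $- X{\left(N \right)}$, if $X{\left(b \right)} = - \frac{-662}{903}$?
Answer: $- \frac{662}{903} \approx -0.73311$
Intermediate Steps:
$F = 12$
$N = 648$ ($N = \left(-6\right) \left(-9\right) 12 = 54 \cdot 12 = 648$)
$X{\left(b \right)} = \frac{662}{903}$ ($X{\left(b \right)} = - \frac{-662}{903} = \left(-1\right) \left(- \frac{662}{903}\right) = \frac{662}{903}$)
$- X{\left(N \right)} = \left(-1\right) \frac{662}{903} = - \frac{662}{903}$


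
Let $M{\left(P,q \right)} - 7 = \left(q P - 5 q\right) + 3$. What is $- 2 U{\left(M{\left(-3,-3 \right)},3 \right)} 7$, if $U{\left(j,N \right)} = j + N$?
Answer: $-518$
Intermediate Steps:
$M{\left(P,q \right)} = 10 - 5 q + P q$ ($M{\left(P,q \right)} = 7 + \left(\left(q P - 5 q\right) + 3\right) = 7 + \left(\left(P q - 5 q\right) + 3\right) = 7 + \left(\left(- 5 q + P q\right) + 3\right) = 7 + \left(3 - 5 q + P q\right) = 10 - 5 q + P q$)
$U{\left(j,N \right)} = N + j$
$- 2 U{\left(M{\left(-3,-3 \right)},3 \right)} 7 = - 2 \left(3 - -34\right) 7 = - 2 \left(3 + \left(10 + 15 + 9\right)\right) 7 = - 2 \left(3 + 34\right) 7 = \left(-2\right) 37 \cdot 7 = \left(-74\right) 7 = -518$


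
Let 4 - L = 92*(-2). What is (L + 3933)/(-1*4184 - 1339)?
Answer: -4121/5523 ≈ -0.74615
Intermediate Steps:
L = 188 (L = 4 - 92*(-2) = 4 - 1*(-184) = 4 + 184 = 188)
(L + 3933)/(-1*4184 - 1339) = (188 + 3933)/(-1*4184 - 1339) = 4121/(-4184 - 1339) = 4121/(-5523) = 4121*(-1/5523) = -4121/5523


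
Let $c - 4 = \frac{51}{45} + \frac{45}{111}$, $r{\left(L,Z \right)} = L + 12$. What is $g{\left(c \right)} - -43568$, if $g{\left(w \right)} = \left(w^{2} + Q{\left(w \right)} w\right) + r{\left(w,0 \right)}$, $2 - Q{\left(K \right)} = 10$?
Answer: $\frac{13421236486}{308025} \approx 43572.0$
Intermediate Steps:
$r{\left(L,Z \right)} = 12 + L$
$Q{\left(K \right)} = -8$ ($Q{\left(K \right)} = 2 - 10 = -8$)
$c = \frac{3074}{555}$ ($c = 4 + \left(\frac{51}{45} + \frac{45}{111}\right) = 4 + \left(51 \cdot \frac{1}{45} + 45 \cdot \frac{1}{111}\right) = 4 + \left(\frac{17}{15} + \frac{15}{37}\right) = 4 + \frac{854}{555} = \frac{3074}{555} \approx 5.5387$)
$g{\left(w \right)} = 12 + w^{2} - 7 w$ ($g{\left(w \right)} = \left(w^{2} - 8 w\right) + \left(12 + w\right) = 12 + w^{2} - 7 w$)
$g{\left(c \right)} - -43568 = \left(12 + \left(\frac{3074}{555}\right)^{2} - \frac{21518}{555}\right) - -43568 = \left(12 + \frac{9449476}{308025} - \frac{21518}{555}\right) + 43568 = \frac{1203286}{308025} + 43568 = \frac{13421236486}{308025}$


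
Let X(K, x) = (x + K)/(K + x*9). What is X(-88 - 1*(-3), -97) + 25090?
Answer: 12018201/479 ≈ 25090.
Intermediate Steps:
X(K, x) = (K + x)/(K + 9*x)
X(-88 - 1*(-3), -97) + 25090 = ((-88 - 1*(-3)) - 97)/((-88 - 1*(-3)) + 9*(-97)) + 25090 = ((-88 + 3) - 97)/((-88 + 3) - 873) + 25090 = (-85 - 97)/(-85 - 873) + 25090 = -182/(-958) + 25090 = -1/958*(-182) + 25090 = 91/479 + 25090 = 12018201/479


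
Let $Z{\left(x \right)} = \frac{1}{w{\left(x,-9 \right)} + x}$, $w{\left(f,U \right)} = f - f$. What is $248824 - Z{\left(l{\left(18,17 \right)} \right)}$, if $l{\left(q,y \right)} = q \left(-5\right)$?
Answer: $\frac{22394161}{90} \approx 2.4882 \cdot 10^{5}$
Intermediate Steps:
$w{\left(f,U \right)} = 0$
$l{\left(q,y \right)} = - 5 q$
$Z{\left(x \right)} = \frac{1}{x}$ ($Z{\left(x \right)} = \frac{1}{0 + x} = \frac{1}{x}$)
$248824 - Z{\left(l{\left(18,17 \right)} \right)} = 248824 - \frac{1}{\left(-5\right) 18} = 248824 - \frac{1}{-90} = 248824 - - \frac{1}{90} = 248824 + \frac{1}{90} = \frac{22394161}{90}$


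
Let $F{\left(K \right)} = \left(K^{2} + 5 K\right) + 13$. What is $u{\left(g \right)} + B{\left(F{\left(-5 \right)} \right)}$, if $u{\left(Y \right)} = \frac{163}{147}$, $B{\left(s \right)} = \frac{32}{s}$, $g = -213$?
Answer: $\frac{6823}{1911} \approx 3.5704$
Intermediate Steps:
$F{\left(K \right)} = 13 + K^{2} + 5 K$
$u{\left(Y \right)} = \frac{163}{147}$ ($u{\left(Y \right)} = 163 \cdot \frac{1}{147} = \frac{163}{147}$)
$u{\left(g \right)} + B{\left(F{\left(-5 \right)} \right)} = \frac{163}{147} + \frac{32}{13 + \left(-5\right)^{2} + 5 \left(-5\right)} = \frac{163}{147} + \frac{32}{13 + 25 - 25} = \frac{163}{147} + \frac{32}{13} = \frac{6823}{1911}$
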